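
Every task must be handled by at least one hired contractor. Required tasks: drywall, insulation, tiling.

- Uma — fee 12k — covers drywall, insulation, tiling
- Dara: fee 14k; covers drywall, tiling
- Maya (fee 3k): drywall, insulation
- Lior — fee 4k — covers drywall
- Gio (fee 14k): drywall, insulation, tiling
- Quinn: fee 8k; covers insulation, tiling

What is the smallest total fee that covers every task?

11

This is an integer covering problem.
Choose Maya and Quinn: together they cover drywall, insulation, tiling — every task.
Total fee: 3 + 8 = 11.
No cover costs less than 11.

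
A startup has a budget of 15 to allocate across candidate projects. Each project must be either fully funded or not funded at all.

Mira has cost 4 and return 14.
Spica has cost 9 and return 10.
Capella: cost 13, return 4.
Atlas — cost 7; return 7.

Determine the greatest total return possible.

24

Allowing fractional choices, the relaxed optimum would be about 26.0, but projects are indivisible.
Mira: cost 4 ≤ 15, return 14.
Mira + Atlas: cost 4 + 7 = 11 ≤ 15, return 14 + 7 = 21.
Mira + Spica: cost 4 + 9 = 13 ≤ 15, return 14 + 10 = 24.
Best is Mira and Spica with total return 24.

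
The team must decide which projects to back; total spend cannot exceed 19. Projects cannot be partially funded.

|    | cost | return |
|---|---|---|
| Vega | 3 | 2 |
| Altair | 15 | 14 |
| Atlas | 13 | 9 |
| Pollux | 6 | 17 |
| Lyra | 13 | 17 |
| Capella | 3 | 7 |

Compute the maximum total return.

34

Vega + Pollux + Capella: cost 3 + 6 + 3 = 12 ≤ 19, return 2 + 17 + 7 = 26.
Pollux + Lyra: cost 6 + 13 = 19 ≤ 19, return 17 + 17 = 34.
Atlas + Pollux: cost 13 + 6 = 19 ≤ 19, return 9 + 17 = 26.
Best is Pollux and Lyra with total return 34.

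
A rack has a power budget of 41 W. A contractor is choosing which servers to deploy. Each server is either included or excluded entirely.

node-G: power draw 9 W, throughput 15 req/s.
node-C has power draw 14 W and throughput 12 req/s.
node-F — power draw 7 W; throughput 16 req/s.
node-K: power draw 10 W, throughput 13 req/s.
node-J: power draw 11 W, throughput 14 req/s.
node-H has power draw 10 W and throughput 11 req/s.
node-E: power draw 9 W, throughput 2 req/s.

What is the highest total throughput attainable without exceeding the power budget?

Allowing fractional choices, the relaxed optimum would be about 62.4, but servers are indivisible.
node-G + node-F + node-K + node-J: power draw 9 + 7 + 10 + 11 = 37 ≤ 41, throughput 15 + 16 + 13 + 14 = 58.
node-G + node-C + node-F + node-J: power draw 9 + 14 + 7 + 11 = 41 ≤ 41, throughput 15 + 12 + 16 + 14 = 57.
Best is node-G, node-F, node-K, and node-J with total throughput 58.

58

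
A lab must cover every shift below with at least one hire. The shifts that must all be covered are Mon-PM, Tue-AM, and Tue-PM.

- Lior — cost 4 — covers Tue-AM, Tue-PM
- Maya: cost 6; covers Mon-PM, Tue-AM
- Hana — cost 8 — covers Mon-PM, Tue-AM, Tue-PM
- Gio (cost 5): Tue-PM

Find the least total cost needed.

The greedy cost-per-new-shift heuristic would pick Lior and Maya for 10, but a cheaper cover exists.
Hana alone covers Mon-PM, Tue-AM, Tue-PM — every shift.
Total cost: 8.
No cover costs less than 8.

8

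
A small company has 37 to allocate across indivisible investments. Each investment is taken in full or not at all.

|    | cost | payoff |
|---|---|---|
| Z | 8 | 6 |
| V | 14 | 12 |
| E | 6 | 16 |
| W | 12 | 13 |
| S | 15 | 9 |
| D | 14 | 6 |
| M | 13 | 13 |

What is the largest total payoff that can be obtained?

Take E, W, and M: cost 6 + 12 + 13 = 31 ≤ 37, payoff 16 + 13 + 13 = 42.
No other feasible combination does better.

42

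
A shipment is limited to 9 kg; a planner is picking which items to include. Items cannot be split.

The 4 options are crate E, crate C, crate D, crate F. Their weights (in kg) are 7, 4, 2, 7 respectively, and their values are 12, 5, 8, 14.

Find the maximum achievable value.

22

crate D + crate F: weight 2 + 7 = 9 ≤ 9, value 8 + 14 = 22.
crate E + crate D: weight 7 + 2 = 9 ≤ 9, value 12 + 8 = 20.
Best is crate D and crate F with total value 22.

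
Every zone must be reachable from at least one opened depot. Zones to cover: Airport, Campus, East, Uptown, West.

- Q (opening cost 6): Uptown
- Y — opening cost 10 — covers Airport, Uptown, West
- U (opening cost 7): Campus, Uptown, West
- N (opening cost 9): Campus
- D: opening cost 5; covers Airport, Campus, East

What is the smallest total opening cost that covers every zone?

Choose U and D: together they cover Airport, Campus, East, Uptown, West — every zone.
Total opening cost: 7 + 5 = 12.
No cover costs less than 12.

12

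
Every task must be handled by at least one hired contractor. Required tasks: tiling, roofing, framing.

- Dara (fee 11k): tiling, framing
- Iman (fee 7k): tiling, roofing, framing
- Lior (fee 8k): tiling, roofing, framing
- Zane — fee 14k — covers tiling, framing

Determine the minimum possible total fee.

Iman alone covers tiling, roofing, framing — every task.
Total fee: 7.
No cover costs less than 7.

7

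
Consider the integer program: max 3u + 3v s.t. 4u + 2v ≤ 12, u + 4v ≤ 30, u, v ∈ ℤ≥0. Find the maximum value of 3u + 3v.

(u,v)=(0,6) is feasible, giving 18.
(u,v)=(0,5) is feasible, giving 15.
The best lattice point is (0,6), giving 18.

18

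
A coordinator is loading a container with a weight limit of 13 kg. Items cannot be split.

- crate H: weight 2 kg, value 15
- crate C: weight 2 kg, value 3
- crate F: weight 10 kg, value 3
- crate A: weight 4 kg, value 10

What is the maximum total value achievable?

crate H + crate C + crate A: weight 2 + 2 + 4 = 8 ≤ 13, value 15 + 3 + 10 = 28.
crate H + crate C: weight 2 + 2 = 4 ≤ 13, value 15 + 3 = 18.
crate H + crate A: weight 2 + 4 = 6 ≤ 13, value 15 + 10 = 25.
Best is crate H, crate C, and crate A with total value 28.

28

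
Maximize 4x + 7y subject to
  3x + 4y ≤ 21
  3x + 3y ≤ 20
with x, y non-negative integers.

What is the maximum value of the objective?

35

Relaxing integrality, the LP optimum is 36.75 at (x,y) = (0, 5.25), which is not an integer point.
(x,y)=(0,5): 3·0+4·5=20≤21, 3·0+3·5=15≤20, objective 35.
(x,y)=(1,4): 3·1+4·4=19≤21, 3·1+3·4=15≤20, objective 32.
No feasible integer point exceeds 35.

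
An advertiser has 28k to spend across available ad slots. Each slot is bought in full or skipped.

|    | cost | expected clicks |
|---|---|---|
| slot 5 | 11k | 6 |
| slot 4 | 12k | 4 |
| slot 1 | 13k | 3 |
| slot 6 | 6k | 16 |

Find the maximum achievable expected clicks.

22

This is a 0-1 knapsack instance.
Take slot 5 and slot 6: cost 11 + 6 = 17 ≤ 28, expected clicks 6 + 16 = 22.
No other feasible combination does better.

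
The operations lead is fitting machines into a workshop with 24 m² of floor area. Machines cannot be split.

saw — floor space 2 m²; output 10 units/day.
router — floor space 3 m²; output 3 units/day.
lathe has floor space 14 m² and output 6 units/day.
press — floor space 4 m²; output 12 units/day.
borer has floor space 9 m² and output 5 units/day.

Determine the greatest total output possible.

31

Allowing fractional choices, the relaxed optimum would be about 32.6, but machines are indivisible.
saw + router + lathe + press: floor space 2 + 3 + 14 + 4 = 23 ≤ 24, output 10 + 3 + 6 + 12 = 31.
saw + lathe + press: floor space 2 + 14 + 4 = 20 ≤ 24, output 10 + 6 + 12 = 28.
saw + router + press + borer: floor space 2 + 3 + 4 + 9 = 18 ≤ 24, output 10 + 3 + 12 + 5 = 30.
Best is saw, router, lathe, and press with total output 31.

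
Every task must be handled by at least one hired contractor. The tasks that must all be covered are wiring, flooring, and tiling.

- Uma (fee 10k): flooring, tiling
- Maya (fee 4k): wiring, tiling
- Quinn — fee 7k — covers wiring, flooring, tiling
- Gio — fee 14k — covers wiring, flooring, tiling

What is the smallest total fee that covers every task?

The greedy cost-per-new-task heuristic would pick Maya and Quinn for 11, but a cheaper cover exists.
Quinn alone covers wiring, flooring, tiling — every task.
Total fee: 7.
No cover costs less than 7.

7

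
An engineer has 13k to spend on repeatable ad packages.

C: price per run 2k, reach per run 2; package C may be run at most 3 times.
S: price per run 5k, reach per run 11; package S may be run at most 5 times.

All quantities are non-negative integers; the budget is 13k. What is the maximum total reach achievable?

1×C and 2×S: price 12 ≤ 13, reach 1·2 + 2·11 = 24.
2×S: price 10 ≤ 13, reach 2·11 = 22.
Best is 24.

24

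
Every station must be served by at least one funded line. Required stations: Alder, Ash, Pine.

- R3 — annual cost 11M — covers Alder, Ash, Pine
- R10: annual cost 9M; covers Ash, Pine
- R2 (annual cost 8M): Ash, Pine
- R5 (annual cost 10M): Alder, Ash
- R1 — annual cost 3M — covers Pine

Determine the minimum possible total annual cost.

11

This is a weighted set-cover instance.
R3 alone covers Alder, Ash, Pine — every station.
Total annual cost: 11.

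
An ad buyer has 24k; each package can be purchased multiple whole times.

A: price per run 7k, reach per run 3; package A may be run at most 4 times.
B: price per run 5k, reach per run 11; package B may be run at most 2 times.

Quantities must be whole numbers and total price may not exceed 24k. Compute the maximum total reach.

28

B has the best ratio (11/5); taking only B gives at most 2×11 = 22 (stopped by the supply cap of 2).
Mixing does better — 2×A and 2×B: price 24 ≤ 24, reach 2·3 + 2·11 = 28.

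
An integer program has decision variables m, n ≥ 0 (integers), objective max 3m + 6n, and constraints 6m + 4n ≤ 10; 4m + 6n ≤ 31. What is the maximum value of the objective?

12

(m,n)=(0,2): 6·0+4·2=8≤10, 4·0+6·2=12≤31, objective 12.
(m,n)=(1,1): 6·1+4·1=10≤10, 4·1+6·1=10≤31, objective 9.
No feasible integer point exceeds 12.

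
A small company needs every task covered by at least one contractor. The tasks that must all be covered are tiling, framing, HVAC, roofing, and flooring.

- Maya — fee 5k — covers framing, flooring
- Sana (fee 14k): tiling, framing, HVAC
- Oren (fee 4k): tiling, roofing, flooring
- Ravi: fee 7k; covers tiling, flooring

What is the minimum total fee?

18

The greedy cost-per-new-task heuristic would pick Oren, Maya, and Sana for 23, but a cheaper cover exists.
Choose Sana and Oren: together they cover tiling, framing, HVAC, roofing, flooring — every task.
Total fee: 14 + 4 = 18.
No cover costs less than 18.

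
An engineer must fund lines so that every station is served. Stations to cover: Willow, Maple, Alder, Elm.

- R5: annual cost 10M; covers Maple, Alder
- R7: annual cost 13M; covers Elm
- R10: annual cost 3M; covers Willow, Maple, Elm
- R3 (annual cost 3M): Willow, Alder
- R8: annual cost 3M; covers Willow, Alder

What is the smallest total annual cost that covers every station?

Choose R10 and R3: together they cover Willow, Maple, Alder, Elm — every station.
Total annual cost: 3 + 3 = 6.
No cover costs less than 6.

6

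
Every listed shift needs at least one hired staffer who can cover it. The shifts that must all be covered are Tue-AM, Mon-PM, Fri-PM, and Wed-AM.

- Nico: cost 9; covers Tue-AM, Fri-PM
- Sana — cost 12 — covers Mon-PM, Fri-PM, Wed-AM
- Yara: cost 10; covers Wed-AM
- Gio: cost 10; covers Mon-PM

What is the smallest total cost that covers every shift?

Choose Nico and Sana: together they cover Tue-AM, Mon-PM, Fri-PM, Wed-AM — every shift.
Total cost: 9 + 12 = 21.
No cover costs less than 21.

21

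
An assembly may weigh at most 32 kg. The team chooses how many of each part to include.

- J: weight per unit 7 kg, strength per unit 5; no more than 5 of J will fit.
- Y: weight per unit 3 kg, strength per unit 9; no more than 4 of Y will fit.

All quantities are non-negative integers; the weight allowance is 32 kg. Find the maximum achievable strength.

Y has the best ratio (9/3); taking only Y gives at most 4×9 = 36 (stopped by the supply cap of 4).
Mixing does better — 2×J and 4×Y: weight 26 ≤ 32, strength 2·5 + 4·9 = 46.

46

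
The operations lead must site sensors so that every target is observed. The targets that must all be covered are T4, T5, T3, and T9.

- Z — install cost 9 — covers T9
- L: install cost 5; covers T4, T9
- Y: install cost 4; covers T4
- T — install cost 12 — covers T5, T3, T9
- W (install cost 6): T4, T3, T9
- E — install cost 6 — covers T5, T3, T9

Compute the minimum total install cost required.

The greedy cost-per-new-target heuristic would pick W and E for 12, but a cheaper cover exists.
Choose Y and E: together they cover T4, T5, T3, T9 — every target.
Total install cost: 4 + 6 = 10.
No cover costs less than 10.

10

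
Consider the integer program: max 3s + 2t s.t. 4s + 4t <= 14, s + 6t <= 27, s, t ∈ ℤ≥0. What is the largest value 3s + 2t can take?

(s,t)=(3,0) is feasible, giving 9.
(s,t)=(2,1) is feasible, giving 8.
Maximum is 9 at (s,t)=(3,0).

9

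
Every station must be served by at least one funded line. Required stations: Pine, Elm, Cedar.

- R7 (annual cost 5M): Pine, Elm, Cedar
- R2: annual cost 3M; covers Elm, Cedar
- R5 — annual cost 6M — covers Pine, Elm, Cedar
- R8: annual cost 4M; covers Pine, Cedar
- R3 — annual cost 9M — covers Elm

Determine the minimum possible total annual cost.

5

The greedy cost-per-new-station heuristic would pick R2 and R8 for 7, but a cheaper cover exists.
R7 alone covers Pine, Elm, Cedar — every station.
Total annual cost: 5.
No cover costs less than 5.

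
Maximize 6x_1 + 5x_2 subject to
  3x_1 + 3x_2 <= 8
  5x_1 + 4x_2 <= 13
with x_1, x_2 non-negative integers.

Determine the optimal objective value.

(x_1,x_2)=(2,0): 3·2+3·0=6≤8, 5·2+4·0=10≤13, objective 12.
(x_1,x_2)=(1,1): 3·1+3·1=6≤8, 5·1+4·1=9≤13, objective 11.
Maximum is 12 at (x_1,x_2)=(2,0).

12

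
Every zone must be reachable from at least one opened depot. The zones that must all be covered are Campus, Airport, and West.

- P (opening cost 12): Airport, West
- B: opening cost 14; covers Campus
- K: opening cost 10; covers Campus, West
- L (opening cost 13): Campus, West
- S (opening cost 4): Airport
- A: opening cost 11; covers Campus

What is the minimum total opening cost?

14

Choose K and S: together they cover Campus, Airport, West — every zone.
Total opening cost: 10 + 4 = 14.
No cover costs less than 14.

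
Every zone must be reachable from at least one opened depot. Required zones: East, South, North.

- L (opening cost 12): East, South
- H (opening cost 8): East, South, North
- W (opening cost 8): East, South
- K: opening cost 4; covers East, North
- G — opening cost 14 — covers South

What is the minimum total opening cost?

8

The greedy cost-per-new-zone heuristic would pick K and H for 12, but a cheaper cover exists.
H alone covers East, South, North — every zone.
Total opening cost: 8.
No cover costs less than 8.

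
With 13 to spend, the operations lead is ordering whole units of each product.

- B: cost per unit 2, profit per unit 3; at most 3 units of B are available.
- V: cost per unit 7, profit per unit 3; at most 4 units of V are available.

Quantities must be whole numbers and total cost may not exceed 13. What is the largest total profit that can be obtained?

12

2×B and 1×V: cost 11 ≤ 13, profit 2·3 + 1·3 = 9.
3×B and 1×V: cost 13 ≤ 13, profit 3·3 + 1·3 = 12.
Best is 12.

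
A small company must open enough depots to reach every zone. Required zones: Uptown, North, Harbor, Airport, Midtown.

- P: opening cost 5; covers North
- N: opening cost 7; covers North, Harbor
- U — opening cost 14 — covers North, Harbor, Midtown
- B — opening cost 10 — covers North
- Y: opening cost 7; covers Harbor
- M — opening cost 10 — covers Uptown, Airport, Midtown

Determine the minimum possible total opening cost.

17

Choose N and M: together they cover Uptown, North, Harbor, Airport, Midtown — every zone.
Total opening cost: 7 + 10 = 17.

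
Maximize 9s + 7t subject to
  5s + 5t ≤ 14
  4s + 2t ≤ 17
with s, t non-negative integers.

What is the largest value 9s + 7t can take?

(s,t)=(2,0): 5·2+5·0=10≤14, 4·2+2·0=8≤17, objective 18.
(s,t)=(1,1): 5·1+5·1=10≤14, 4·1+2·1=6≤17, objective 16.
(s,t)=(1,0): 5·1+5·0=5≤14, 4·1+2·0=4≤17, objective 9.
Maximum is 18 at (s,t)=(2,0).

18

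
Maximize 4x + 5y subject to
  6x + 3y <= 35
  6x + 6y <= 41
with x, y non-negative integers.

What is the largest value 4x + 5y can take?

Relaxing integrality, the LP optimum is 34.17 at (x,y) = (0, 6.83), which is not an integer point.
(x,y)=(0,6): 6·0+3·6=18≤35, 6·0+6·6=36≤41, objective 30.
(x,y)=(1,5): 6·1+3·5=21≤35, 6·1+6·5=36≤41, objective 29.
(x,y)=(0,5): 6·0+3·5=15≤35, 6·0+6·5=30≤41, objective 25.
The best lattice point is (0,6), giving 30.

30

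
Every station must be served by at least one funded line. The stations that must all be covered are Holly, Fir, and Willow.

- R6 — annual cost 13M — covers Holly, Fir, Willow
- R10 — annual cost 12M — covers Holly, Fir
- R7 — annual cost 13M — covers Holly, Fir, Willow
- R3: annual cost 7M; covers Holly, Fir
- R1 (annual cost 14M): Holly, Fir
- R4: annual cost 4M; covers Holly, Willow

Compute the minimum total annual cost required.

Choose R3 and R4: together they cover Holly, Fir, Willow — every station.
Total annual cost: 7 + 4 = 11.
No cover costs less than 11.

11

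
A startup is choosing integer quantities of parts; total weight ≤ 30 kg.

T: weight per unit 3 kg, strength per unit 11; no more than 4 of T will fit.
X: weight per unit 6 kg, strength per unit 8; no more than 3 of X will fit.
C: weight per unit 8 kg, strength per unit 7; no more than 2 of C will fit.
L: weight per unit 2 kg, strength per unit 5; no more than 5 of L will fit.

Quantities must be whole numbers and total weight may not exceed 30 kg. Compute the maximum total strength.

This is a bounded integer knapsack.
4×T, 1×C, and 5×L: weight 30 ≤ 30, strength 4·11 + 1·7 + 5·5 = 76.
4×T, 1×X, and 5×L: weight 28 ≤ 30, strength 4·11 + 1·8 + 5·5 = 77.
Best is 77.

77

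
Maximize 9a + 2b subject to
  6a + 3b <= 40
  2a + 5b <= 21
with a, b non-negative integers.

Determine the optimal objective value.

56

(a,b)=(6,1): 6·6+3·1=39≤40, 2·6+5·1=17≤21, objective 56.
(a,b)=(6,0): 6·6+3·0=36≤40, 2·6+5·0=12≤21, objective 54.
(a,b)=(5,2): 6·5+3·2=36≤40, 2·5+5·2=20≤21, objective 49.
No feasible integer point exceeds 56.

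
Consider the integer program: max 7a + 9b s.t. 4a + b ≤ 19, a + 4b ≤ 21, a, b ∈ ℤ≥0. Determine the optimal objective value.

The continuous relaxation peaks at (3.67, 4.33) with value 64.67; rounding to a feasible lattice point costs some objective.
(a,b)=(3,4): 4·3+1·4=16≤19, 1·3+4·4=19≤21, objective 57.
(a,b)=(4,3): 4·4+1·3=19≤19, 1·4+4·3=16≤21, objective 55.
(a,b)=(2,4): 4·2+1·4=12≤19, 1·2+4·4=18≤21, objective 50.
(a,b)=(3,3): 4·3+1·3=15≤19, 1·3+4·3=15≤21, objective 48.
The best lattice point is (3,4), giving 57.

57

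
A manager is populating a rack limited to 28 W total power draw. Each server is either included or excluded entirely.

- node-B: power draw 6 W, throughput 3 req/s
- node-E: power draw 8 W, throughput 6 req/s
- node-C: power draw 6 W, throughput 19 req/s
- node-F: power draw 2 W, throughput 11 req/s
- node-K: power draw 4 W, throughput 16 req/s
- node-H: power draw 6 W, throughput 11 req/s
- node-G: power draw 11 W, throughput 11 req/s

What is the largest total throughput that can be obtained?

This is an integer program with binary decision variables.
Take node-E, node-C, node-F, node-K, and node-H: power draw 8 + 6 + 2 + 4 + 6 = 26 ≤ 28, throughput 6 + 19 + 11 + 16 + 11 = 63.
No other feasible combination does better.

63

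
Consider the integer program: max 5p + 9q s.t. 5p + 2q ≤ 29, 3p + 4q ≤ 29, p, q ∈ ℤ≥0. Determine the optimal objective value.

Relaxing integrality, the LP optimum is 65.25 at (p,q) = (0, 7.25), which is not an integer point.
(p,q)=(0,7): 5·0+2·7=14≤29, 3·0+4·7=28≤29, objective 63.
(p,q)=(1,6): 5·1+2·6=17≤29, 3·1+4·6=27≤29, objective 59.
(p,q)=(0,6): 5·0+2·6=12≤29, 3·0+4·6=24≤29, objective 54.
The best lattice point is (0,7), giving 63.

63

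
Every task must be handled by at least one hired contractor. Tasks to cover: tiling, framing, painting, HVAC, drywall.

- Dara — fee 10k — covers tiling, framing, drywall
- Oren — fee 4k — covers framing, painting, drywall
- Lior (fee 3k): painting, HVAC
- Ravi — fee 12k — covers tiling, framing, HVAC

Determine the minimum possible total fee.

The greedy cost-per-new-task heuristic would pick Oren, Lior, and Dara for 17, but a cheaper cover exists.
Choose Dara and Lior: together they cover tiling, framing, painting, HVAC, drywall — every task.
Total fee: 10 + 3 = 13.
No cover costs less than 13.

13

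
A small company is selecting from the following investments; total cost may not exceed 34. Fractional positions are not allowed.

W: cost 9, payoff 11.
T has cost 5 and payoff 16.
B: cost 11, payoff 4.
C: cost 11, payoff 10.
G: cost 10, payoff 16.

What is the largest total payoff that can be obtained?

43

Treat it as a binary knapsack problem.
Allowing fractional choices, the relaxed optimum would be about 52.1, but investments are indivisible.
W + T + C: cost 9 + 5 + 11 = 25 ≤ 34, payoff 11 + 16 + 10 = 37.
T + C + G: cost 5 + 11 + 10 = 26 ≤ 34, payoff 16 + 10 + 16 = 42.
W + T + G: cost 9 + 5 + 10 = 24 ≤ 34, payoff 11 + 16 + 16 = 43.
Best is W, T, and G with total payoff 43.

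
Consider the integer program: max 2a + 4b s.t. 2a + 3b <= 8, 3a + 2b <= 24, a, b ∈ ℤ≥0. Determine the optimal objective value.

10

The continuous relaxation peaks at (0, 2.67) with value 10.67; rounding to a feasible lattice point costs some objective.
(a,b)=(1,2): 2·1+3·2=8≤8, 3·1+2·2=7≤24, objective 10.
(a,b)=(2,1): 2·2+3·1=7≤8, 3·2+2·1=8≤24, objective 8.
(a,b)=(0,2): 2·0+3·2=6≤8, 3·0+2·2=4≤24, objective 8.
The best lattice point is (1,2), giving 10.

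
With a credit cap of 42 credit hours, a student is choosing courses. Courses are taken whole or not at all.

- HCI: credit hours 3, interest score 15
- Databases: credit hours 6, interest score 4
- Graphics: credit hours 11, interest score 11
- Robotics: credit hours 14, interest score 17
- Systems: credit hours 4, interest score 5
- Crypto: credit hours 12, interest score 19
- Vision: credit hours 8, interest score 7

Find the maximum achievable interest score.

63

HCI + Databases + Robotics + Systems + Crypto: credit hours 3 + 6 + 14 + 4 + 12 = 39 ≤ 42, interest score 15 + 4 + 17 + 5 + 19 = 60.
HCI + Graphics + Robotics + Crypto: credit hours 3 + 11 + 14 + 12 = 40 ≤ 42, interest score 15 + 11 + 17 + 19 = 62.
HCI + Robotics + Systems + Crypto + Vision: credit hours 3 + 14 + 4 + 12 + 8 = 41 ≤ 42, interest score 15 + 17 + 5 + 19 + 7 = 63.
Best is HCI, Robotics, Systems, Crypto, and Vision with total interest score 63.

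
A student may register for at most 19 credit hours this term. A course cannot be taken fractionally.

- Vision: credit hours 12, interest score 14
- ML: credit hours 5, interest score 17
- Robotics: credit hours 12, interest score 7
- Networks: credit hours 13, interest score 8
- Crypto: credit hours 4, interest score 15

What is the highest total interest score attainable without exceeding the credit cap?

Treat it as a binary knapsack problem.
Allowing fractional choices, the relaxed optimum would be about 43.7, but courses are indivisible.
Vision + ML: credit hours 12 + 5 = 17 ≤ 19, interest score 14 + 17 = 31.
ML + Crypto: credit hours 5 + 4 = 9 ≤ 19, interest score 17 + 15 = 32.
Vision + Crypto: credit hours 12 + 4 = 16 ≤ 19, interest score 14 + 15 = 29.
Best is ML and Crypto with total interest score 32.

32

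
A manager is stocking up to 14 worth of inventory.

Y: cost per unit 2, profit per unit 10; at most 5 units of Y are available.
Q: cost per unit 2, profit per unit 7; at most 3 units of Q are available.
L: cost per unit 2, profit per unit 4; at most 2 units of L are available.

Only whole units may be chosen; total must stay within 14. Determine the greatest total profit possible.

64

Take 5×Y and 2×Q: cost 14 ≤ 14, profit 5·10 + 2·7 = 64.
Y has the best ratio (10/2) and is taken to its limit of 5; remaining capacity is filled optimally with the others.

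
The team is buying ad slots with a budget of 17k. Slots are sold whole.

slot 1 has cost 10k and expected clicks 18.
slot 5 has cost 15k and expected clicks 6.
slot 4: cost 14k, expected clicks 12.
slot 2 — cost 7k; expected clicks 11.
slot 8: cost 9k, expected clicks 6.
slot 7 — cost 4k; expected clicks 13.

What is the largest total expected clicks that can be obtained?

31

This is an integer program with binary decision variables.
slot 1 + slot 7: cost 10 + 4 = 14 ≤ 17, expected clicks 18 + 13 = 31.
slot 1 + slot 2: cost 10 + 7 = 17 ≤ 17, expected clicks 18 + 11 = 29.
slot 2 + slot 7: cost 7 + 4 = 11 ≤ 17, expected clicks 11 + 13 = 24.
Best is slot 1 and slot 7 with total expected clicks 31.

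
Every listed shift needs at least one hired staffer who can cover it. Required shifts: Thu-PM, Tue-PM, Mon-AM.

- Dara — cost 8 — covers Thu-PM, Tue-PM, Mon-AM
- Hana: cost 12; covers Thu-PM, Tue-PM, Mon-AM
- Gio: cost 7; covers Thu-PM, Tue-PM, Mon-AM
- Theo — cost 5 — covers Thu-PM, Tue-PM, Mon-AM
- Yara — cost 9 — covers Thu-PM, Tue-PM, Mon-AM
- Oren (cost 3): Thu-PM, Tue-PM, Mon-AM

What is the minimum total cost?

Oren alone covers Thu-PM, Tue-PM, Mon-AM — every shift.
Total cost: 3.
No cover costs less than 3.

3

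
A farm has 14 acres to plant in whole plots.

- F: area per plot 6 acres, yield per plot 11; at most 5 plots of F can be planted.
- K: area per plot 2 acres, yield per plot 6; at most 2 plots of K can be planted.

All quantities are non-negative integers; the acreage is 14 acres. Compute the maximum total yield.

28

K has the best ratio (6/2); taking only K gives at most 2×6 = 12 (stopped by the supply cap of 2).
Mixing does better — 2×F and 1×K: area 14 ≤ 14, yield 2·11 + 1·6 = 28.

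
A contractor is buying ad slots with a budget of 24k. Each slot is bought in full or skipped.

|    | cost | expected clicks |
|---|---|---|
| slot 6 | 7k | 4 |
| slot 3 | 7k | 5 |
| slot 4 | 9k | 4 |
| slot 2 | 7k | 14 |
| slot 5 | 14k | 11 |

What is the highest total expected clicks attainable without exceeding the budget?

25

This is a 0-1 knapsack instance.
Allowing fractional choices, the relaxed optimum would be about 27.1, but ad slots are indivisible.
slot 6 + slot 3 + slot 2: cost 7 + 7 + 7 = 21 ≤ 24, expected clicks 4 + 5 + 14 = 23.
slot 3 + slot 4 + slot 2: cost 7 + 9 + 7 = 23 ≤ 24, expected clicks 5 + 4 + 14 = 23.
slot 2 + slot 5: cost 7 + 14 = 21 ≤ 24, expected clicks 14 + 11 = 25.
Best is slot 2 and slot 5 with total expected clicks 25.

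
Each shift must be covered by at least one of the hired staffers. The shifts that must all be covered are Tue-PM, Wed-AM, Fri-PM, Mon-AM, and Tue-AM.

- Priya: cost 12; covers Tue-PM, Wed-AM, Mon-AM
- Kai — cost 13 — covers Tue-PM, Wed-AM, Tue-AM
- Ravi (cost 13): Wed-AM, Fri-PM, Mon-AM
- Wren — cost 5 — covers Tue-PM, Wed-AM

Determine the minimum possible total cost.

This is a weighted set-cover instance.
The greedy cost-per-new-shift heuristic would pick Wren, Ravi, and Kai for 31, but a cheaper cover exists.
Choose Kai and Ravi: together they cover Tue-PM, Wed-AM, Fri-PM, Mon-AM, Tue-AM — every shift.
Total cost: 13 + 13 = 26.
No cover costs less than 26.

26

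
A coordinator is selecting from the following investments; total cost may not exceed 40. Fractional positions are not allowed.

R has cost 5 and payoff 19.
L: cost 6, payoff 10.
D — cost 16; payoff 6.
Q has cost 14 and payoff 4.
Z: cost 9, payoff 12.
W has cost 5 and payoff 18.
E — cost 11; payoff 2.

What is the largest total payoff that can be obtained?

63

This is a 0-1 knapsack instance.
Allowing fractional choices, the relaxed optimum would be about 64.6, but investments are indivisible.
R + L + Z + W: cost 5 + 6 + 9 + 5 = 25 ≤ 40, payoff 19 + 10 + 12 + 18 = 59.
R + L + Q + Z + W: cost 5 + 6 + 14 + 9 + 5 = 39 ≤ 40, payoff 19 + 10 + 4 + 12 + 18 = 63.
R + L + Z + W + E: cost 5 + 6 + 9 + 5 + 11 = 36 ≤ 40, payoff 19 + 10 + 12 + 18 + 2 = 61.
Best is R, L, Q, Z, and W with total payoff 63.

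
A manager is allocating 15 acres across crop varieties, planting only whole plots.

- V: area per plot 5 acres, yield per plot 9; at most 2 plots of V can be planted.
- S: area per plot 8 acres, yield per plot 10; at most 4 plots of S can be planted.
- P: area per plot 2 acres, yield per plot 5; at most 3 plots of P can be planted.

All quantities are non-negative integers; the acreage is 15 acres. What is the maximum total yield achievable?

28

P has the best ratio (5/2); taking only P gives at most 3×5 = 15 (stopped by the supply cap of 3).
Mixing does better — 2×V and 2×P: area 14 ≤ 15, yield 2·9 + 2·5 = 28.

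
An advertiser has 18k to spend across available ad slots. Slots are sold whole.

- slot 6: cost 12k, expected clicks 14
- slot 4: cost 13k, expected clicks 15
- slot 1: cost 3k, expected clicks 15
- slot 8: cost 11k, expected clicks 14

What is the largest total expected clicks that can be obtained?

This is a 0-1 knapsack instance.
Take slot 4 and slot 1: cost 13 + 3 = 16 ≤ 18, expected clicks 15 + 15 = 30.
No other feasible combination does better.

30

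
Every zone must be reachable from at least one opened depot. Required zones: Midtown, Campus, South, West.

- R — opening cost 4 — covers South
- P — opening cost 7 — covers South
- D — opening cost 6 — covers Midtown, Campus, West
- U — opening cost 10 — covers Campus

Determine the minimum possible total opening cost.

10

Choose R and D: together they cover Midtown, Campus, South, West — every zone.
Total opening cost: 4 + 6 = 10.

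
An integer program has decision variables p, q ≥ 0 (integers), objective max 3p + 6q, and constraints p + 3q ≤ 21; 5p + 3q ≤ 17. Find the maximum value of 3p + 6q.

30

(p,q)=(0,5) is feasible, giving 30.
(p,q)=(1,4) is feasible, giving 27.
(p,q)=(0,4) is feasible, giving 24.
The best lattice point is (0,5), giving 30.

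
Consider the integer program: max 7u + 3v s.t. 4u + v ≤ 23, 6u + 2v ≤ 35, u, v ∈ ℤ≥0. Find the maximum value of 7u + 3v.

The continuous relaxation peaks at (0, 17.5) with value 52.50; rounding to a feasible lattice point costs some objective.
(u,v)=(0,17): 4·0+1·17=17≤23, 6·0+2·17=34≤35, objective 51.
(u,v)=(0,16): 4·0+1·16=16≤23, 6·0+2·16=32≤35, objective 48.
The best lattice point is (0,17), giving 51.

51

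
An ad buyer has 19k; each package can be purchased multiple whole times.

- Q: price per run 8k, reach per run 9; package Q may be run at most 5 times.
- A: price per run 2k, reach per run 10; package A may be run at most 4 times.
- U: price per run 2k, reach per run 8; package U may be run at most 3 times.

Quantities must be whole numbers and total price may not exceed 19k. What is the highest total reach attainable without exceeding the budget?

64

4×A and 3×U: price 14 ≤ 19, reach 4·10 + 3·8 = 64.
1×Q, 4×A, and 1×U: price 18 ≤ 19, reach 1·9 + 4·10 + 1·8 = 57.
Best is 64.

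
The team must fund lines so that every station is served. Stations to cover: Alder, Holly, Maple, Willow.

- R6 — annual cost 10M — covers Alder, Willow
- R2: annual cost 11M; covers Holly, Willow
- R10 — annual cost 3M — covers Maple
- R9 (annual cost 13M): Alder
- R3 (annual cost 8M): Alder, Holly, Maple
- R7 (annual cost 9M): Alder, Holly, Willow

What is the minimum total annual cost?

12

This is a weighted set-cover instance.
The greedy cost-per-new-station heuristic would pick R3 and R7 for 17, but a cheaper cover exists.
Choose R10 and R7: together they cover Alder, Holly, Maple, Willow — every station.
Total annual cost: 3 + 9 = 12.
No cover costs less than 12.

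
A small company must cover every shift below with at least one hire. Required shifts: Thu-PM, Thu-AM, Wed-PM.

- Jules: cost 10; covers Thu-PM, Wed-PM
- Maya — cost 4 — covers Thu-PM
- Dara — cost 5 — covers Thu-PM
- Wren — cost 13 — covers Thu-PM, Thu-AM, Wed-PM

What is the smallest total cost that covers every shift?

This is an integer covering problem.
The greedy cost-per-new-shift heuristic would pick Maya and Wren for 17, but a cheaper cover exists.
Wren alone covers Thu-PM, Thu-AM, Wed-PM — every shift.
Total cost: 13.
No cover costs less than 13.

13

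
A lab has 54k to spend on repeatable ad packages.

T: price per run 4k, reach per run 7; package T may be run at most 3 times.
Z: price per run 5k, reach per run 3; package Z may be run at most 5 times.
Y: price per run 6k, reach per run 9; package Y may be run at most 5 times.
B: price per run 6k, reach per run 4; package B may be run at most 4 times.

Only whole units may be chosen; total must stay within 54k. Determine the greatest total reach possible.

74

This is a bounded integer knapsack.
T has the best ratio (7/4); taking only T gives at most 3×7 = 21 (stopped by the supply cap of 3).
Mixing does better — 3×T, 5×Y, and 2×B: price 54 ≤ 54, reach 3·7 + 5·9 + 2·4 = 74.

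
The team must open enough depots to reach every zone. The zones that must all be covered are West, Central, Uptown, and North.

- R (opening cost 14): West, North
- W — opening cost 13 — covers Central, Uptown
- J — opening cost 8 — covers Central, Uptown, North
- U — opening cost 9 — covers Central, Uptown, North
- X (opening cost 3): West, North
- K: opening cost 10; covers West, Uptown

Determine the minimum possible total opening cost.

Choose J and X: together they cover West, Central, Uptown, North — every zone.
Total opening cost: 8 + 3 = 11.

11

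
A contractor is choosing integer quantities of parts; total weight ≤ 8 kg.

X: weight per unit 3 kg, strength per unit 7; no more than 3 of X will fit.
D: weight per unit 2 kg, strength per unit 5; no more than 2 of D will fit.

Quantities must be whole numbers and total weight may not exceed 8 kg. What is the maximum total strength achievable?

19

Take 2×X and 1×D: weight 8 ≤ 8, strength 2·7 + 1·5 = 19.
No other integer combination yields more.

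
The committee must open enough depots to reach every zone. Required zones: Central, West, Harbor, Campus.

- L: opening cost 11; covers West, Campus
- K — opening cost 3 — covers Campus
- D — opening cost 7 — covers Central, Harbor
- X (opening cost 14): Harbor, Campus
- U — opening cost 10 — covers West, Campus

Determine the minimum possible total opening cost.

17

The greedy cost-per-new-zone heuristic would pick K, D, and U for 20, but a cheaper cover exists.
Choose D and U: together they cover Central, West, Harbor, Campus — every zone.
Total opening cost: 7 + 10 = 17.
No cover costs less than 17.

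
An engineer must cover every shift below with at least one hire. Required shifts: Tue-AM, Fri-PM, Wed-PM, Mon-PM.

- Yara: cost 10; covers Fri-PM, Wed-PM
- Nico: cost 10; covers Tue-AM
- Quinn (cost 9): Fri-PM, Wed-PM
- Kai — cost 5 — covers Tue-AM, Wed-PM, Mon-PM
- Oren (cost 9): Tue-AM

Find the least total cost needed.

Choose Quinn and Kai: together they cover Tue-AM, Fri-PM, Wed-PM, Mon-PM — every shift.
Total cost: 9 + 5 = 14.
No cover costs less than 14.

14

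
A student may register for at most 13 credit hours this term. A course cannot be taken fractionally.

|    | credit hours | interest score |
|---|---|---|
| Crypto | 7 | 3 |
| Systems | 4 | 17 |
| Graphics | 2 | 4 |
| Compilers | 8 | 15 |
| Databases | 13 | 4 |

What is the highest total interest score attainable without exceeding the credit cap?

This is a 0-1 knapsack instance.
Crypto + Systems + Graphics: credit hours 7 + 4 + 2 = 13 ≤ 13, interest score 3 + 17 + 4 = 24.
Systems + Compilers: credit hours 4 + 8 = 12 ≤ 13, interest score 17 + 15 = 32.
Best is Systems and Compilers with total interest score 32.

32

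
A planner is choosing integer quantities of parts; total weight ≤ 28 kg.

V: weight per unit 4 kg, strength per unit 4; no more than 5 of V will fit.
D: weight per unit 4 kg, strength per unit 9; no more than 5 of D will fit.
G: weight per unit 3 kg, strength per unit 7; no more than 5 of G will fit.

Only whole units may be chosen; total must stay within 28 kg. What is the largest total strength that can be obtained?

G has the best ratio (7/3); taking only G gives at most 5×7 = 35 (stopped by the supply cap of 5).
Mixing does better — 4×D and 4×G: weight 28 ≤ 28, strength 4·9 + 4·7 = 64.

64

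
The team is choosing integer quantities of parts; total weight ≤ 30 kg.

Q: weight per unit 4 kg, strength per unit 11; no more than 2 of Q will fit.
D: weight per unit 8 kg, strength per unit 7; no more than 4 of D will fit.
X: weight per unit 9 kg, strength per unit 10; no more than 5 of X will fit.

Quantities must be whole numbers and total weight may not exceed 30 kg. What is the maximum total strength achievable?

42

This is a bounded integer knapsack.
2×Q and 2×X: weight 26 ≤ 30, strength 2·11 + 2·10 = 42.
2×Q, 1×D, and 1×X: weight 25 ≤ 30, strength 2·11 + 1·7 + 1·10 = 39.
Best is 42.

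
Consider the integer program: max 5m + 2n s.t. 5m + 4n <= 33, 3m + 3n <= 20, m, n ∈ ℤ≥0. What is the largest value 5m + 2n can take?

The continuous relaxation peaks at (6.6, 0) with value 33.00; rounding to a feasible lattice point costs some objective.
(m,n)=(6,0): 5·6+4·0=30≤33, 3·6+3·0=18≤20, objective 30.
(m,n)=(5,1): 5·5+4·1=29≤33, 3·5+3·1=18≤20, objective 27.
The best lattice point is (6,0), giving 30.

30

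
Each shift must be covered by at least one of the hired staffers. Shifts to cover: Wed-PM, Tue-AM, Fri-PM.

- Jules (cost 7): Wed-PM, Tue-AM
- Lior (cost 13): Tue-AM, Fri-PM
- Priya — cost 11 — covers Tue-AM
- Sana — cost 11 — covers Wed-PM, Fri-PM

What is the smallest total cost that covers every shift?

This is a weighted set-cover instance.
Choose Jules and Sana: together they cover Wed-PM, Tue-AM, Fri-PM — every shift.
Total cost: 7 + 11 = 18.

18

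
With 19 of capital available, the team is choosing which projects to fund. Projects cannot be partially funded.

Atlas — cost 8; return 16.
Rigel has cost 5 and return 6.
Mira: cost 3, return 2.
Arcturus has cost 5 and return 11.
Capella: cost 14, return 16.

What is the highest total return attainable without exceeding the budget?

Allowing fractional choices, the relaxed optimum would be about 34.1, but projects are indivisible.
Atlas + Rigel + Arcturus: cost 8 + 5 + 5 = 18 ≤ 19, return 16 + 6 + 11 = 33.
Atlas + Arcturus: cost 8 + 5 = 13 ≤ 19, return 16 + 11 = 27.
Atlas + Mira + Arcturus: cost 8 + 3 + 5 = 16 ≤ 19, return 16 + 2 + 11 = 29.
Best is Atlas, Rigel, and Arcturus with total return 33.

33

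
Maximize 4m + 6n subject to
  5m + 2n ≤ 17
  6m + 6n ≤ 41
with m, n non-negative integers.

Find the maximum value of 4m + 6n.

36

The continuous relaxation peaks at (0, 6.83) with value 41.00; rounding to a feasible lattice point costs some objective.
(m,n)=(0,6): 5·0+2·6=12≤17, 6·0+6·6=36≤41, objective 36.
(m,n)=(1,5): 5·1+2·5=15≤17, 6·1+6·5=36≤41, objective 34.
Maximum is 36 at (m,n)=(0,6).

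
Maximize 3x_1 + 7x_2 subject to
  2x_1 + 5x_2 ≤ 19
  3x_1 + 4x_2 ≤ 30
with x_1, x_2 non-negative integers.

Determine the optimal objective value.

28

The continuous relaxation peaks at (9.5, 0) with value 28.50; rounding to a feasible lattice point costs some objective.
(x_1,x_2)=(7,1): 2·7+5·1=19≤19, 3·7+4·1=25≤30, objective 28.
(x_1,x_2)=(9,0): 2·9+5·0=18≤19, 3·9+4·0=27≤30, objective 27.
Maximum is 28 at (x_1,x_2)=(7,1).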